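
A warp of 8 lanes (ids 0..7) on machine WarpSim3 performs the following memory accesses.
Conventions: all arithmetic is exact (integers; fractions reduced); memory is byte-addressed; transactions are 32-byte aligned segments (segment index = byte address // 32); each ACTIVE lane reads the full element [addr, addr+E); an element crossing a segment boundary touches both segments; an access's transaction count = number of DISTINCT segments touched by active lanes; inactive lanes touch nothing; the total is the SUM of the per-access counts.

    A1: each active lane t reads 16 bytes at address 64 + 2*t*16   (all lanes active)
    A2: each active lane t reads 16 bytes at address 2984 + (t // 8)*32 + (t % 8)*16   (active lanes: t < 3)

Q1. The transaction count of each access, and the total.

A1: 8 transactions
A2: 2 transactions

Answer: 8,2; total 10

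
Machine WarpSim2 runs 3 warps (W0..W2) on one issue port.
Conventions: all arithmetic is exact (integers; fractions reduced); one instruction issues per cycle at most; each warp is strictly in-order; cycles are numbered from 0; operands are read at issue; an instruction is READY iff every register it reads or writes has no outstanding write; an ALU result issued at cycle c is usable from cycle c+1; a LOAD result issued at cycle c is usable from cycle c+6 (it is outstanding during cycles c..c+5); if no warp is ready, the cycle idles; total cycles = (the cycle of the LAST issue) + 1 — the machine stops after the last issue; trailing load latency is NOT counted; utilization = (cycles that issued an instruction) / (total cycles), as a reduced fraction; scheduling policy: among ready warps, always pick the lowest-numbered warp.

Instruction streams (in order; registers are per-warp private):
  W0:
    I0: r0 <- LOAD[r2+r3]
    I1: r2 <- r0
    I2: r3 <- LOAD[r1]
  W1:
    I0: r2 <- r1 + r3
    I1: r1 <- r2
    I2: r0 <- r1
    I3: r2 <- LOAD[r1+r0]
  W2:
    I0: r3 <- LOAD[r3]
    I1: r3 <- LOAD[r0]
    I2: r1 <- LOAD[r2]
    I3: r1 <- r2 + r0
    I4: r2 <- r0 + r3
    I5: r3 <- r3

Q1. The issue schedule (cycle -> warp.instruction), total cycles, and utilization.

cycle 0: W0.I0
cycle 1: W1.I0
cycle 2: W1.I1
cycle 3: W1.I2
cycle 4: W1.I3
cycle 5: W2.I0
cycle 6: W0.I1
cycle 7: W0.I2
cycle 8: idle
cycle 9: idle
cycle 10: idle
cycle 11: W2.I1
cycle 12: W2.I2
cycle 13: idle
cycle 14: idle
cycle 15: idle
cycle 16: idle
cycle 17: idle
cycle 18: W2.I3
cycle 19: W2.I4
cycle 20: W2.I5

Answer: 21 cycles, utilization 13/21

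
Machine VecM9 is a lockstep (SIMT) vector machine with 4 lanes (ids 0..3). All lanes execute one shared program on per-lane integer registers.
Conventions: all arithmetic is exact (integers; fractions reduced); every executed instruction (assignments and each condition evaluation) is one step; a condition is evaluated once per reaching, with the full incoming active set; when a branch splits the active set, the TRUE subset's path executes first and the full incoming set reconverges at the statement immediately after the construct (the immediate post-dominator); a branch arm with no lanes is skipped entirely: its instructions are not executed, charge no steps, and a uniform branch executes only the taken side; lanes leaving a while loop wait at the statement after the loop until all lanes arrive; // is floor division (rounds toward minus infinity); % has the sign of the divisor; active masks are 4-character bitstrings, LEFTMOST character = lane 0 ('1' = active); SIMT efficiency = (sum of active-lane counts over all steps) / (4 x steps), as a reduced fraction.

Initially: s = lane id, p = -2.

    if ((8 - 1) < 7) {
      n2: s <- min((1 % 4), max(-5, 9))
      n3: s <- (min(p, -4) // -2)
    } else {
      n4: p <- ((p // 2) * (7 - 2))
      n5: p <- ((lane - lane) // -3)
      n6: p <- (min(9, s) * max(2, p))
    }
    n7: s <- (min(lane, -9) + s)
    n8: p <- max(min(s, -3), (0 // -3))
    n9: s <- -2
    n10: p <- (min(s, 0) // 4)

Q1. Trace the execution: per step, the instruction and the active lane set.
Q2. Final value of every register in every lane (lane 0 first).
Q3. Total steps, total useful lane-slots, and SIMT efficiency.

step 0: eval ((8 - 1) < 7)           1111
step 1: p <- ((p // 2) * (7 - 2))    1111
step 2: p <- ((lane - lane) // -3)   1111
step 3: p <- (min(9, s) * max(2, p)) 1111
step 4: s <- (min(lane, -9) + s)     1111
step 5: p <- max(min(s, -3), (0 // -3)) 1111
step 6: s <- -2                      1111
step 7: p <- (min(s, 0) // 4)        1111

Answer: 8 steps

s: -2,-2,-2,-2
p: -1,-1,-1,-1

steps = 8; useful = 32; efficiency = 32/32 = 1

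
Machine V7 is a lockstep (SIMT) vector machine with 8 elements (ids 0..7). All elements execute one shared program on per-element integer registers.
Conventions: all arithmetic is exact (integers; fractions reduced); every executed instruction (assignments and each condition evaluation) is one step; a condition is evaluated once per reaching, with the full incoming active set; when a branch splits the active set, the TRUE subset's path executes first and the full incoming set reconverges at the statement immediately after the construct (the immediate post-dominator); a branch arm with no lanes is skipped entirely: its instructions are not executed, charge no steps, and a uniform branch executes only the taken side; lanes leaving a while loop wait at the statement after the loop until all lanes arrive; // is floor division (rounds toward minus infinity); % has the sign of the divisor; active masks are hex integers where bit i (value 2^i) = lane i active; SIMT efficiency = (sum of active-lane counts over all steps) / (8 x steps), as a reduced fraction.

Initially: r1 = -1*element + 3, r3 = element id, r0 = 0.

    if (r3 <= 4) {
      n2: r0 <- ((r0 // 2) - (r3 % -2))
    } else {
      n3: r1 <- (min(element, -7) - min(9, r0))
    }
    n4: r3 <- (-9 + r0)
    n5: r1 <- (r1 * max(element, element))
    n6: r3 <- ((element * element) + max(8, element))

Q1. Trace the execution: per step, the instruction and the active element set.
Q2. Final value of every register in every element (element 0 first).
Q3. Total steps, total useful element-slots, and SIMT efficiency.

step 0: eval (r3 <= 4)               0xff
step 1: r0 <- ((r0 // 2) - (r3 % -2)) 0x1f
step 2: r1 <- (min(element, -7) - min(9, r0)) 0xe0
step 3: r3 <- (-9 + r0)              0xff
step 4: r1 <- (r1 * max(element, element)) 0xff
step 5: r3 <- ((element * element) + max(8, element)) 0xff

Answer: 6 steps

r1: 0,2,2,0,-4,-35,-42,-49
r3: 8,9,12,17,24,33,44,57
r0: 0,1,0,1,0,0,0,0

steps = 6; useful = 40; efficiency = 40/48 = 5/6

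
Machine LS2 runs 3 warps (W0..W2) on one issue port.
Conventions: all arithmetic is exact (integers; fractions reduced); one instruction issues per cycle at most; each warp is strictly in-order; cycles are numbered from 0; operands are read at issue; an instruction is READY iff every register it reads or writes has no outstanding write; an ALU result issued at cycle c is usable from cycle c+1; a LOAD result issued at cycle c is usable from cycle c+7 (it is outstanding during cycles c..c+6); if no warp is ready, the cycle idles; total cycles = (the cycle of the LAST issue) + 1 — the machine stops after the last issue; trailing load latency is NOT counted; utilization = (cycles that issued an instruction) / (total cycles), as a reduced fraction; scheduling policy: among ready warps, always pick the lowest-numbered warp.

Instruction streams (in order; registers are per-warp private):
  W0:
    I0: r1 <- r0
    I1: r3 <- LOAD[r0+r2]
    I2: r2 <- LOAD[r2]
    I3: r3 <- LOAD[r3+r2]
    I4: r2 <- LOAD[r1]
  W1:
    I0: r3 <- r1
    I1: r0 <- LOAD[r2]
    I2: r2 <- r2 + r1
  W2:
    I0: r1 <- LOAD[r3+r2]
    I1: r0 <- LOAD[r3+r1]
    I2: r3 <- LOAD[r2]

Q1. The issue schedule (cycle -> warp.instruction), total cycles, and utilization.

cycle 0: W0.I0
cycle 1: W0.I1
cycle 2: W0.I2
cycle 3: W1.I0
cycle 4: W1.I1
cycle 5: W1.I2
cycle 6: W2.I0
cycle 7: idle
cycle 8: idle
cycle 9: W0.I3
cycle 10: W0.I4
cycle 11: idle
cycle 12: idle
cycle 13: W2.I1
cycle 14: W2.I2

Answer: 15 cycles, utilization 11/15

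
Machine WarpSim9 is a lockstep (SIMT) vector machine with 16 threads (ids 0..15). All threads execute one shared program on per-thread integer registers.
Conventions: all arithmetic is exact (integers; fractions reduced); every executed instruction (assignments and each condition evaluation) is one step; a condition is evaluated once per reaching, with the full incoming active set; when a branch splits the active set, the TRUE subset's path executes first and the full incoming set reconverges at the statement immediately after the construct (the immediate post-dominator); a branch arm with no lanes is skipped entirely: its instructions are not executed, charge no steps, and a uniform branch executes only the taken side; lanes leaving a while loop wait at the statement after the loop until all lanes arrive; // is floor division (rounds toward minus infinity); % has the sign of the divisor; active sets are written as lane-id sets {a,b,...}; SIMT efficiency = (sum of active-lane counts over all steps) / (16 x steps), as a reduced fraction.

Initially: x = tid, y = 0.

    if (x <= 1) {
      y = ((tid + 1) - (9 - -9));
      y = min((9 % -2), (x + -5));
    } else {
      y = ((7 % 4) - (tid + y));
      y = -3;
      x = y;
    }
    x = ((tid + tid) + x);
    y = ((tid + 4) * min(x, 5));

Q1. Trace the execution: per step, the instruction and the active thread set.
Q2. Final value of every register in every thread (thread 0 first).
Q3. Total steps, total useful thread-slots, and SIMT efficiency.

step 0: eval (x <= 1)                {0,1,2,3,4,5,6,7,8,9,10,11,12,13,14,15}
step 1: y <- ((tid + 1) - (9 - -9))  {0,1}
step 2: y <- min((9 % -2), (x + -5)) {0,1}
step 3: y <- ((7 % 4) - (tid + y))   {2,3,4,5,6,7,8,9,10,11,12,13,14,15}
step 4: y <- -3                      {2,3,4,5,6,7,8,9,10,11,12,13,14,15}
step 5: x <- y                       {2,3,4,5,6,7,8,9,10,11,12,13,14,15}
step 6: x <- ((tid + tid) + x)       {0,1,2,3,4,5,6,7,8,9,10,11,12,13,14,15}
step 7: y <- ((tid + 4) * min(x, 5)) {0,1,2,3,4,5,6,7,8,9,10,11,12,13,14,15}

Answer: 8 steps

x: 0,3,1,3,5,7,9,11,13,15,17,19,21,23,25,27
y: 0,15,6,21,40,45,50,55,60,65,70,75,80,85,90,95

steps = 8; useful = 94; efficiency = 94/128 = 47/64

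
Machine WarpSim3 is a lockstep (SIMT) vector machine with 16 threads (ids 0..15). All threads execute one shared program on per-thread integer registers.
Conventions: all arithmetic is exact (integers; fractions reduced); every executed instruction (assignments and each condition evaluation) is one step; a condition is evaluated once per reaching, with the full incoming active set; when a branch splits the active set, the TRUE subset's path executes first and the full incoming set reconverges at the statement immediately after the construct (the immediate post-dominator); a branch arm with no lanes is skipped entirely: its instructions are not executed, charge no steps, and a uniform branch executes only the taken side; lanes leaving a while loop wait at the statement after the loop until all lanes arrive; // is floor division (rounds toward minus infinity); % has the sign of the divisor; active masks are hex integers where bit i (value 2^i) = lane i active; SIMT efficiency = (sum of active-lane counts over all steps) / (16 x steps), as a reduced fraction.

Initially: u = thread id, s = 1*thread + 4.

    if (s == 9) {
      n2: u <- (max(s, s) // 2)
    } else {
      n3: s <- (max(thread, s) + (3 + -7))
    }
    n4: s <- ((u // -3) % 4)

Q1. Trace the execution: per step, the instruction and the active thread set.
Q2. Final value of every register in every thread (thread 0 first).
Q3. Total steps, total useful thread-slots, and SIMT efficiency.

step 0: eval (s == 9)                0xffff
step 1: u <- (max(s, s) // 2)        0x0020
step 2: s <- (max(thread, s) + (3 + -7)) 0xffdf
step 3: s <- ((u // -3) % 4)         0xffff

Answer: 4 steps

u: 0,1,2,3,4,4,6,7,8,9,10,11,12,13,14,15
s: 0,3,3,3,2,2,2,1,1,1,0,0,0,3,3,3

steps = 4; useful = 48; efficiency = 48/64 = 3/4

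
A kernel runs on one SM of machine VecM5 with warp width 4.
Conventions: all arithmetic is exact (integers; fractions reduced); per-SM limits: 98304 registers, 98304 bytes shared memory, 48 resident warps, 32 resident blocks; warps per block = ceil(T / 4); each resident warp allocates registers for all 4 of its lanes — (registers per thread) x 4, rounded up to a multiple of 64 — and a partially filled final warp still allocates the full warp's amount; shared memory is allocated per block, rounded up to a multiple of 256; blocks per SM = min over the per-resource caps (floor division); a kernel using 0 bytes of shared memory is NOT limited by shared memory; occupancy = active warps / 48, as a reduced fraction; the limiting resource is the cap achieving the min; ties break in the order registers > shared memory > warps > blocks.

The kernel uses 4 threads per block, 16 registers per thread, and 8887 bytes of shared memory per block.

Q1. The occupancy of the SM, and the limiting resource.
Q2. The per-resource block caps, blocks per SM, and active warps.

Answer: occupancy 5/24, limited by shared memory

registers: 1536 blocks
shared memory: 10 blocks
warps: 48 blocks
blocks: 32 blocks

Answer: 10 blocks, 10 active warps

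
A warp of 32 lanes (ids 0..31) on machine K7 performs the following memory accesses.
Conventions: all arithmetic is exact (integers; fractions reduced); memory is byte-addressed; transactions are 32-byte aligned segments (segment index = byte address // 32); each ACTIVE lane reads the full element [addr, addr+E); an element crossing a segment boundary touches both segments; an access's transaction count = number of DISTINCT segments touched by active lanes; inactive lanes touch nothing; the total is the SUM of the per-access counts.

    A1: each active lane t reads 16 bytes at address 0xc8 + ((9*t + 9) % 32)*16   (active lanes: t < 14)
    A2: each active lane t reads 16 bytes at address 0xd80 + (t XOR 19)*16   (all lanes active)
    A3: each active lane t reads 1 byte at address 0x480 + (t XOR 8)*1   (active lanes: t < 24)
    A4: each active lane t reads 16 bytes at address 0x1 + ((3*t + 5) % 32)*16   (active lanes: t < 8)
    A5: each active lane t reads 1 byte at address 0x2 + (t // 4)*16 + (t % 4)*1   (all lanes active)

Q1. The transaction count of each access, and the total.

A1: 14 transactions
A2: 16 transactions
A3: 1 transaction
A4: 12 transactions
A5: 4 transactions

Answer: 14,16,1,12,4; total 47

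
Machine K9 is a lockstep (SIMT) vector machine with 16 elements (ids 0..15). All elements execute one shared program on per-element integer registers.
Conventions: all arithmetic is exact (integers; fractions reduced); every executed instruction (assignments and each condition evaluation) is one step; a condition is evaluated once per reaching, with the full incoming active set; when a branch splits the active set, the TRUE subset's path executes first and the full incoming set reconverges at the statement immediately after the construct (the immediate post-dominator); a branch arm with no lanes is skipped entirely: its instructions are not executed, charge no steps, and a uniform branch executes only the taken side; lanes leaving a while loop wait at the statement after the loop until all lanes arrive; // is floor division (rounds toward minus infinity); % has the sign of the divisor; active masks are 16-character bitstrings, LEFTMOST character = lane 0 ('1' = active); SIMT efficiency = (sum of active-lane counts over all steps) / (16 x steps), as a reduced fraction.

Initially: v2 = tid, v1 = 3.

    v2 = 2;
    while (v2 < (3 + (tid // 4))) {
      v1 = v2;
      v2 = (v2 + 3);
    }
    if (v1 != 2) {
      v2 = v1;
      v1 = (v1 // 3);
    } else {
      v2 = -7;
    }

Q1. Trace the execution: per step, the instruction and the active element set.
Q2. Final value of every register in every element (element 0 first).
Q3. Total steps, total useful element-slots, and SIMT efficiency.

step 0: v2 <- 2                      1111111111111111
step 1: eval (v2 < (3 + (tid // 4))) 1111111111111111
step 2: v1 <- v2                     1111111111111111
step 3: v2 <- (v2 + 3)               1111111111111111
step 4: eval (v2 < (3 + (tid // 4))) 1111111111111111
step 5: v1 <- v2                     0000000000001111
step 6: v2 <- (v2 + 3)               0000000000001111
step 7: eval (v2 < (3 + (tid // 4))) 0000000000001111
step 8: eval (v1 != 2)               1111111111111111
step 9: v2 <- v1                     0000000000001111
step 10: v1 <- (v1 // 3)              0000000000001111
step 11: v2 <- -7                     1111111111110000

Answer: 12 steps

v2: -7,-7,-7,-7,-7,-7,-7,-7,-7,-7,-7,-7,5,5,5,5
v1: 2,2,2,2,2,2,2,2,2,2,2,2,1,1,1,1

steps = 12; useful = 128; efficiency = 128/192 = 2/3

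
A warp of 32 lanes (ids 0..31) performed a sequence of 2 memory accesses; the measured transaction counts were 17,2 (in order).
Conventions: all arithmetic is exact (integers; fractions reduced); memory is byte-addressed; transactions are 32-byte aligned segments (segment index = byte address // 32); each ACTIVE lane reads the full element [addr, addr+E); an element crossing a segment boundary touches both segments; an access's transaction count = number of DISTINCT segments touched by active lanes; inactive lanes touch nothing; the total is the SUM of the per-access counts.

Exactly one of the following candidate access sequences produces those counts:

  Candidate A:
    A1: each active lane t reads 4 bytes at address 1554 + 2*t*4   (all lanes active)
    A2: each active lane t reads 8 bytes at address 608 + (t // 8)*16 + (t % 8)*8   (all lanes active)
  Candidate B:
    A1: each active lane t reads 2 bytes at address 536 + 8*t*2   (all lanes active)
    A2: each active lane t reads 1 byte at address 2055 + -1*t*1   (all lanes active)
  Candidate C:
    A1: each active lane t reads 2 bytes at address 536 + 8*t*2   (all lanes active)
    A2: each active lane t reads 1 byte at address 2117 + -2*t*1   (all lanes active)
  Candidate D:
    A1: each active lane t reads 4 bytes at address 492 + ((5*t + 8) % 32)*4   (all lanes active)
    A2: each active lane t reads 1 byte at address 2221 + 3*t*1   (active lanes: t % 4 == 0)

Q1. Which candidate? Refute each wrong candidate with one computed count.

A: A1 gives 9 transactions, not 17
C: A2 gives 3 transactions, not 2
D: A1 gives 5 transactions, not 17
B: all counts match (17,2)

Answer: B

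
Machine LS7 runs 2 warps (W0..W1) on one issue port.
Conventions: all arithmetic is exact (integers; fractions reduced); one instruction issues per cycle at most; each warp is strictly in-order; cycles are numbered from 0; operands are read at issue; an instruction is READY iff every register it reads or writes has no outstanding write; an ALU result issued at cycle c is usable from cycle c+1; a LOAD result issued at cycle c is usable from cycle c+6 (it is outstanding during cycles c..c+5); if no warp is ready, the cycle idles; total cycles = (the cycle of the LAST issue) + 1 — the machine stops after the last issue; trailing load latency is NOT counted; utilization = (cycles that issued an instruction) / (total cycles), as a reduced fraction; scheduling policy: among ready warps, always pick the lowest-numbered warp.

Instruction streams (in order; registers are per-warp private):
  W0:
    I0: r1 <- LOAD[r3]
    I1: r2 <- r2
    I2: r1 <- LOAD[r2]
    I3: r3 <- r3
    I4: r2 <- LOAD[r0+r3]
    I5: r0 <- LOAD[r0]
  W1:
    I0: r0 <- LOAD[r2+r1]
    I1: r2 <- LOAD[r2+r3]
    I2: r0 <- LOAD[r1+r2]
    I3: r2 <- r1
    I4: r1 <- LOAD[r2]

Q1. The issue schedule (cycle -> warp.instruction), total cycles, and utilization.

cycle 0: W0.I0
cycle 1: W0.I1
cycle 2: W1.I0
cycle 3: W1.I1
cycle 4: idle
cycle 5: idle
cycle 6: W0.I2
cycle 7: W0.I3
cycle 8: W0.I4
cycle 9: W0.I5
cycle 10: W1.I2
cycle 11: W1.I3
cycle 12: W1.I4

Answer: 13 cycles, utilization 11/13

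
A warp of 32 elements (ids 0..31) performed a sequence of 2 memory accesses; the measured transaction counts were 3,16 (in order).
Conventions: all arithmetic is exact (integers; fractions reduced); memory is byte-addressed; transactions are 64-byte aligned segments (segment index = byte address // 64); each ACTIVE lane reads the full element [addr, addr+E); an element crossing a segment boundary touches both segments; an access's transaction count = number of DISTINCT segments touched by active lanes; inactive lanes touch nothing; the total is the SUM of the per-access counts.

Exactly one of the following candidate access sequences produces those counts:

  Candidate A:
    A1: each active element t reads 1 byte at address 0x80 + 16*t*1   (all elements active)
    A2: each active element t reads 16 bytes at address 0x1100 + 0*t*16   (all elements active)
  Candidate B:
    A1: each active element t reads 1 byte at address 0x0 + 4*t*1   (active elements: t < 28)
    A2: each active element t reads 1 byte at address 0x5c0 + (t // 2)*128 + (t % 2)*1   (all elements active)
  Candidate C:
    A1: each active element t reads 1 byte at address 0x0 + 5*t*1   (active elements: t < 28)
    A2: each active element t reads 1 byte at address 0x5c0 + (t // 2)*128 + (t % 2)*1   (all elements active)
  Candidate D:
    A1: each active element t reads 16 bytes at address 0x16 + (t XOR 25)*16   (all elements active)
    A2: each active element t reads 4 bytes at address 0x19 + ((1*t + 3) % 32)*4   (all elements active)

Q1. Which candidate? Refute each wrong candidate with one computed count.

A: A1 gives 8 transactions, not 3
B: A1 gives 2 transactions, not 3
D: A1 gives 9 transactions, not 3
C: all counts match (3,16)

Answer: C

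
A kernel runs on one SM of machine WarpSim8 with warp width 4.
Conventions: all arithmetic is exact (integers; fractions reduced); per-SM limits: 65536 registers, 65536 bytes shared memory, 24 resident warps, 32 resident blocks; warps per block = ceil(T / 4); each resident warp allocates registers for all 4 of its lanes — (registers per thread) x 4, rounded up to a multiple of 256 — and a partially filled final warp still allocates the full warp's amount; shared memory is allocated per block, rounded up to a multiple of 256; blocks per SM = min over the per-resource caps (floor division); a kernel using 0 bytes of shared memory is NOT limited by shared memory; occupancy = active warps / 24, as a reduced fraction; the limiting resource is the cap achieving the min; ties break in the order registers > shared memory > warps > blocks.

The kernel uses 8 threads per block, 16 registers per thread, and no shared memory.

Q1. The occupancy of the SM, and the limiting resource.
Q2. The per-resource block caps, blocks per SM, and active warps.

Answer: occupancy 1, limited by warps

registers: 128 blocks
shared memory: no limit (kernel uses none)
warps: 12 blocks
blocks: 32 blocks

Answer: 12 blocks, 24 active warps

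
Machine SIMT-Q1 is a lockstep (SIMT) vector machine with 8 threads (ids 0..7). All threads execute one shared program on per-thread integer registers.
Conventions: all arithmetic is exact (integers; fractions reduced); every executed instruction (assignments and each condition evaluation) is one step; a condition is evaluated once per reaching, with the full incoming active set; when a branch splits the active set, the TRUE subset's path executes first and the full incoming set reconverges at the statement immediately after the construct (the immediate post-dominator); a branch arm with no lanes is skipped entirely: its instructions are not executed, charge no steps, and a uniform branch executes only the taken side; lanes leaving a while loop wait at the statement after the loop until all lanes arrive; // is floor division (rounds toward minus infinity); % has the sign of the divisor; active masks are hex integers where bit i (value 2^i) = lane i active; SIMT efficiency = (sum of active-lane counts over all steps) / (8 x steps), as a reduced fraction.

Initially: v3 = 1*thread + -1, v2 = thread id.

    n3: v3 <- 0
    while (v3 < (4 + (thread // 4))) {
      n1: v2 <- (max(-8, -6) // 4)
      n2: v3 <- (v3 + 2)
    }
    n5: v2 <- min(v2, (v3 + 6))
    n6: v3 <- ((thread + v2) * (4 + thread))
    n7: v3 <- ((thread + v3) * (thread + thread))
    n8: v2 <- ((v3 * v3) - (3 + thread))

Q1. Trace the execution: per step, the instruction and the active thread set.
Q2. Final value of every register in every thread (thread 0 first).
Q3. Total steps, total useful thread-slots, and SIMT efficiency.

step 0: v3 <- 0                      0xff
step 1: eval (v3 < (4 + (thread // 4))) 0xff
step 2: v2 <- (max(-8, -6) // 4)     0xff
step 3: v3 <- (v3 + 2)               0xff
step 4: eval (v3 < (4 + (thread // 4))) 0xff
step 5: v2 <- (max(-8, -6) // 4)     0xff
step 6: v3 <- (v3 + 2)               0xff
step 7: eval (v3 < (4 + (thread // 4))) 0xff
step 8: v2 <- (max(-8, -6) // 4)     0xf0
step 9: v3 <- (v3 + 2)               0xf0
step 10: eval (v3 < (4 + (thread // 4))) 0xf0
step 11: v2 <- min(v2, (v3 + 6))      0xff
step 12: v3 <- ((thread + v2) * (4 + thread)) 0xff
step 13: v3 <- ((thread + v3) * (thread + thread)) 0xff
step 14: v2 <- ((v3 * v3) - (3 + thread)) 0xff

Answer: 15 steps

v3: 0,-8,8,60,160,320,552,868
v2: -3,60,59,3594,25593,102392,304695,753414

steps = 15; useful = 108; efficiency = 108/120 = 9/10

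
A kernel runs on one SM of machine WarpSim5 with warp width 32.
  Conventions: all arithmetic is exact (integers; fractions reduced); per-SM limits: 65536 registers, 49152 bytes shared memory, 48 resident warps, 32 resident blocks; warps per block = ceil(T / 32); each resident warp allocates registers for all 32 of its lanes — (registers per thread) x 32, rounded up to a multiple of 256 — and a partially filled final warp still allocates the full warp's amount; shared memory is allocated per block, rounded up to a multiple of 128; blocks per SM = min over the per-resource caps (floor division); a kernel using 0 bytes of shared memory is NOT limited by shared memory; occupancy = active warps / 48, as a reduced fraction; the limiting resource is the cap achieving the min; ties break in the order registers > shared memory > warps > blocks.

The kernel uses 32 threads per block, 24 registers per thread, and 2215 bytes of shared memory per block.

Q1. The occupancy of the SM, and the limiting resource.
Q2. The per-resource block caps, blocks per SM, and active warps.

Answer: occupancy 7/16, limited by shared memory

registers: 85 blocks
shared memory: 21 blocks
warps: 48 blocks
blocks: 32 blocks

Answer: 21 blocks, 21 active warps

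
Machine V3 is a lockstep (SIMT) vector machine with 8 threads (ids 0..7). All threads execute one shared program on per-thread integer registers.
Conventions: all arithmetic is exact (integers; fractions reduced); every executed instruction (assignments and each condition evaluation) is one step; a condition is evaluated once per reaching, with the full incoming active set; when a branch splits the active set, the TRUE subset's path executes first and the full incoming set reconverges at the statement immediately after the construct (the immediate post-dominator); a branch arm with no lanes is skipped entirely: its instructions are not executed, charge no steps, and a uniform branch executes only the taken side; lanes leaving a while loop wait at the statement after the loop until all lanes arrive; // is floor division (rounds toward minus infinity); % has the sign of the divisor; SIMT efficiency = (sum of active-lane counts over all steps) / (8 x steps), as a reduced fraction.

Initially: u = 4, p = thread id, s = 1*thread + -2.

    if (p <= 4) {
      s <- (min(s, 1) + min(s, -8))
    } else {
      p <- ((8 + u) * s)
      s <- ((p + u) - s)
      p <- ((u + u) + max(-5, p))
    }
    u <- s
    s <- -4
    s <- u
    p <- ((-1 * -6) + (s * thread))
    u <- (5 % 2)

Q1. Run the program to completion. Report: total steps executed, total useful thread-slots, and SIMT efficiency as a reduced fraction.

Answer: 10 steps, 62 useful, 31/40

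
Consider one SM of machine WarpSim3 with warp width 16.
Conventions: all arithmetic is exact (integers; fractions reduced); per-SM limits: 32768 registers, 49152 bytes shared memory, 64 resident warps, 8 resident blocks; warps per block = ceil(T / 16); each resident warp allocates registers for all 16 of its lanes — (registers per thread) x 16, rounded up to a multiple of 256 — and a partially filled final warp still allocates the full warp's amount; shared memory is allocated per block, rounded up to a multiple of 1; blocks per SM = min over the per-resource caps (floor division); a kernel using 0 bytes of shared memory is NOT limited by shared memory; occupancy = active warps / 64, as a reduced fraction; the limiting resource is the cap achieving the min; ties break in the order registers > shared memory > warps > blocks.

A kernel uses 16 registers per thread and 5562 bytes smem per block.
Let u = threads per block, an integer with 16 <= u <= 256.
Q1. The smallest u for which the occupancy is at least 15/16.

Answer: u = 113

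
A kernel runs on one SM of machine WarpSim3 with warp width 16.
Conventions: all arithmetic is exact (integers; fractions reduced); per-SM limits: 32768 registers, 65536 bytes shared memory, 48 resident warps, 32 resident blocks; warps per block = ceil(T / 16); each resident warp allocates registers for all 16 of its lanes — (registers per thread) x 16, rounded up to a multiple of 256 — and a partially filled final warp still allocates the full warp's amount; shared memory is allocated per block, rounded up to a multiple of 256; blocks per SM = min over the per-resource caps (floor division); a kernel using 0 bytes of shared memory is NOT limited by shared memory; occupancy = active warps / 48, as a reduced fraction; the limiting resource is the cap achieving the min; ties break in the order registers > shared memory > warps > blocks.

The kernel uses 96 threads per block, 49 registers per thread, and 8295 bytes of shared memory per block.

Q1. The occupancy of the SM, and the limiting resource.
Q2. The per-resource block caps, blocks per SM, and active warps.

Answer: occupancy 5/8, limited by registers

registers: 5 blocks
shared memory: 7 blocks
warps: 8 blocks
blocks: 32 blocks

Answer: 5 blocks, 30 active warps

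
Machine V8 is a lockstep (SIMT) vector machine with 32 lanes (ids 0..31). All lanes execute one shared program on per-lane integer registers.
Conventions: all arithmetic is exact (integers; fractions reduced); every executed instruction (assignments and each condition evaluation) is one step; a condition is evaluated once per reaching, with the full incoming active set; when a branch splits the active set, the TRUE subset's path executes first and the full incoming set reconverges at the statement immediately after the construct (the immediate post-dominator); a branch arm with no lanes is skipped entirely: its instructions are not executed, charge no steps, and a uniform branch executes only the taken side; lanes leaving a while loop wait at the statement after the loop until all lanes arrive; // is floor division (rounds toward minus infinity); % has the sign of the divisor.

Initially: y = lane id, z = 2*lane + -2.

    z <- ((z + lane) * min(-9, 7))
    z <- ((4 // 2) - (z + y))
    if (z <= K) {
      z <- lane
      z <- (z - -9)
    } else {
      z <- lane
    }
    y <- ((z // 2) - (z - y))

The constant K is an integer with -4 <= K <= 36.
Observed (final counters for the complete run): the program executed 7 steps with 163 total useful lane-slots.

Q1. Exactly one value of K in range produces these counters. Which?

Answer: K = 36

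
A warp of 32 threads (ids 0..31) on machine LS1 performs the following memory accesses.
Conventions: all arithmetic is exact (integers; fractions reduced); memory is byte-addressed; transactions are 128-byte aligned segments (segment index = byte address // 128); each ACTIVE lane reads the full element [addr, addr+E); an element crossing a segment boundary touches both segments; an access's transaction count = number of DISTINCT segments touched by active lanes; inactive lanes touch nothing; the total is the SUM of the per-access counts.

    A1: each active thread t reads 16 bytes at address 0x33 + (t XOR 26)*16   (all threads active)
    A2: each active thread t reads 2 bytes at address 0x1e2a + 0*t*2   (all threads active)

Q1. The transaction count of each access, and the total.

A1: 5 transactions
A2: 1 transaction

Answer: 5,1; total 6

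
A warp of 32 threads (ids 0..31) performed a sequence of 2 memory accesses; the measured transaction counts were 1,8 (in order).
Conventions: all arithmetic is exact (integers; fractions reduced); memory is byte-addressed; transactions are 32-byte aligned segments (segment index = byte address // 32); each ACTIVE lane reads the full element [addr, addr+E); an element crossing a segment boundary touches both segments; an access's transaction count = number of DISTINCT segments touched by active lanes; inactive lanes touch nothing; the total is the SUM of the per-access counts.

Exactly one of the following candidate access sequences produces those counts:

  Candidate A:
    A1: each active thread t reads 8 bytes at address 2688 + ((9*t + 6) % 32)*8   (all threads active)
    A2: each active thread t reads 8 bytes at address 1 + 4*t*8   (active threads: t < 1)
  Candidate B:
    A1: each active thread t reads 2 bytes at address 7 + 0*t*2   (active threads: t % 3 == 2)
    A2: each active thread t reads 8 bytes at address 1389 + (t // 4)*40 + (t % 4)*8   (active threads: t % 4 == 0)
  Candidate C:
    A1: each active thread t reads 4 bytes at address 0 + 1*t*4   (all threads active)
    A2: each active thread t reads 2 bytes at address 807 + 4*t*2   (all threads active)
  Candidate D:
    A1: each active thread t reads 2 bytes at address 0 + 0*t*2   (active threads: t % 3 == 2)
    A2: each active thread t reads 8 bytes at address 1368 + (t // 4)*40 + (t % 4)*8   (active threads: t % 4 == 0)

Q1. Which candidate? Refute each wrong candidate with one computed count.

A: A1 gives 8 transactions, not 1
B: A2 gives 10 transactions, not 8
C: A1 gives 4 transactions, not 1
D: all counts match (1,8)

Answer: D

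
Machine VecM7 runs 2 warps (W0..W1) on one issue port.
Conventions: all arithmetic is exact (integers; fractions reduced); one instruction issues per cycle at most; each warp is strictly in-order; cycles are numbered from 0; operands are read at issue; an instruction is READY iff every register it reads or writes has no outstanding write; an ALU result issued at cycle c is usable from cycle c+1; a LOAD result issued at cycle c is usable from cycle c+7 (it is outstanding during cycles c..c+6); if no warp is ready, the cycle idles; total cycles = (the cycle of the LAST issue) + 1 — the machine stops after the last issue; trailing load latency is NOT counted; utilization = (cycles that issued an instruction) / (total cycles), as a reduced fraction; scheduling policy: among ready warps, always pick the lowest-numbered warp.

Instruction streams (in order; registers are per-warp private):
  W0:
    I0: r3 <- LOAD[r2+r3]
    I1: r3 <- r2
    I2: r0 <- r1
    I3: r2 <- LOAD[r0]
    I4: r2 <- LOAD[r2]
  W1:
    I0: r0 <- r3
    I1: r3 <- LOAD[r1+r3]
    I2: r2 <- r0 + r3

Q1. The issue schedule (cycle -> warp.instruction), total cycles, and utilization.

cycle 0: W0.I0
cycle 1: W1.I0
cycle 2: W1.I1
cycle 3: idle
cycle 4: idle
cycle 5: idle
cycle 6: idle
cycle 7: W0.I1
cycle 8: W0.I2
cycle 9: W0.I3
cycle 10: W1.I2
cycle 11: idle
cycle 12: idle
cycle 13: idle
cycle 14: idle
cycle 15: idle
cycle 16: W0.I4

Answer: 17 cycles, utilization 8/17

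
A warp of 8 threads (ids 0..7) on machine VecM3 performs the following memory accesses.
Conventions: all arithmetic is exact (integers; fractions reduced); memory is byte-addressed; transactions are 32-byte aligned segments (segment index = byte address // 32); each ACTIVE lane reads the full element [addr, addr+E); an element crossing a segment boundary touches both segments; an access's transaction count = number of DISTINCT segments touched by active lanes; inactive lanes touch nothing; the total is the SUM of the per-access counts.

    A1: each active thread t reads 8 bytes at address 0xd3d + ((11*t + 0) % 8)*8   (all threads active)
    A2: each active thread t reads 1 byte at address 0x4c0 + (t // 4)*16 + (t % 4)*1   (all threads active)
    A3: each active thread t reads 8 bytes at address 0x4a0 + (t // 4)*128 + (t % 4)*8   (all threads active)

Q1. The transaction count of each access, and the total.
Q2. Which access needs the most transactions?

A1: 3 transactions
A2: 1 transaction
A3: 2 transactions

Answer: 3,1,2; total 6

Answer: A1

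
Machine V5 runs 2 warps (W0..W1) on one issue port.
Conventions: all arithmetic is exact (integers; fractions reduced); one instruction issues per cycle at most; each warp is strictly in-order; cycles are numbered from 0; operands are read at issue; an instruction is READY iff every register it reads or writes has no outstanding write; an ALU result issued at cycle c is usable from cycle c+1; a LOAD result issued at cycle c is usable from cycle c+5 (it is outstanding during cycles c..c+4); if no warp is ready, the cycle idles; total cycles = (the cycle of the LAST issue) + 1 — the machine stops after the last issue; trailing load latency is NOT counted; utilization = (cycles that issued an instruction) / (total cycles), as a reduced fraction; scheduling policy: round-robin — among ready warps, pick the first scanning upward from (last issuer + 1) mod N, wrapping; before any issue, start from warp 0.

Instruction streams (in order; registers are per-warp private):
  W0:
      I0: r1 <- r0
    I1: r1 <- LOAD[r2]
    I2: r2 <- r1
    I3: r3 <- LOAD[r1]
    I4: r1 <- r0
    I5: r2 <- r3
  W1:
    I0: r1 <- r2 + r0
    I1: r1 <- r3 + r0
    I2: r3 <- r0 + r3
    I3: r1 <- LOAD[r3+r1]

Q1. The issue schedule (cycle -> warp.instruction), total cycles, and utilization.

cycle 0: W0.I0
cycle 1: W1.I0
cycle 2: W0.I1
cycle 3: W1.I1
cycle 4: W1.I2
cycle 5: W1.I3
cycle 6: idle
cycle 7: W0.I2
cycle 8: W0.I3
cycle 9: W0.I4
cycle 10: idle
cycle 11: idle
cycle 12: idle
cycle 13: W0.I5

Answer: 14 cycles, utilization 5/7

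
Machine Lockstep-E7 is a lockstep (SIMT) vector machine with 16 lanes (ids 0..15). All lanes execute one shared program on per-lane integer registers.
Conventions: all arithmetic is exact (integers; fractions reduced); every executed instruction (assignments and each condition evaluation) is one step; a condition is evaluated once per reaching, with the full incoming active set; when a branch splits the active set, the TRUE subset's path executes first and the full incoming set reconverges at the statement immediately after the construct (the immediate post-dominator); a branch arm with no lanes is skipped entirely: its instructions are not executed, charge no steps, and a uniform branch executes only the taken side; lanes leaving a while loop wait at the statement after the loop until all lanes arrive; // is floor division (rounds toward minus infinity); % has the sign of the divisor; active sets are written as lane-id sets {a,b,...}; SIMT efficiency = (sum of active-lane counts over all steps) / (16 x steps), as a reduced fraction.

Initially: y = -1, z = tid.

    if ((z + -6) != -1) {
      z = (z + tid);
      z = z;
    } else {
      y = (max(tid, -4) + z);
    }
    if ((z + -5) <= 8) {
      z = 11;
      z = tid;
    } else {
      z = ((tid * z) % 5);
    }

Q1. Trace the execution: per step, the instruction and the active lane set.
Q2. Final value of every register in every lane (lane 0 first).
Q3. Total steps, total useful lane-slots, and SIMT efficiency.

step 0: eval ((z + -6) != -1)        {0,1,2,3,4,5,6,7,8,9,10,11,12,13,14,15}
step 1: z <- (z + tid)               {0,1,2,3,4,6,7,8,9,10,11,12,13,14,15}
step 2: z <- z                       {0,1,2,3,4,6,7,8,9,10,11,12,13,14,15}
step 3: y <- (max(tid, -4) + z)      {5}
step 4: eval ((z + -5) <= 8)         {0,1,2,3,4,5,6,7,8,9,10,11,12,13,14,15}
step 5: z <- 11                      {0,1,2,3,4,5,6}
step 6: z <- tid                     {0,1,2,3,4,5,6}
step 7: z <- ((tid * z) % 5)         {7,8,9,10,11,12,13,14,15}

Answer: 8 steps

y: -1,-1,-1,-1,-1,10,-1,-1,-1,-1,-1,-1,-1,-1,-1,-1
z: 0,1,2,3,4,5,6,3,3,2,0,2,3,3,2,0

steps = 8; useful = 86; efficiency = 86/128 = 43/64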